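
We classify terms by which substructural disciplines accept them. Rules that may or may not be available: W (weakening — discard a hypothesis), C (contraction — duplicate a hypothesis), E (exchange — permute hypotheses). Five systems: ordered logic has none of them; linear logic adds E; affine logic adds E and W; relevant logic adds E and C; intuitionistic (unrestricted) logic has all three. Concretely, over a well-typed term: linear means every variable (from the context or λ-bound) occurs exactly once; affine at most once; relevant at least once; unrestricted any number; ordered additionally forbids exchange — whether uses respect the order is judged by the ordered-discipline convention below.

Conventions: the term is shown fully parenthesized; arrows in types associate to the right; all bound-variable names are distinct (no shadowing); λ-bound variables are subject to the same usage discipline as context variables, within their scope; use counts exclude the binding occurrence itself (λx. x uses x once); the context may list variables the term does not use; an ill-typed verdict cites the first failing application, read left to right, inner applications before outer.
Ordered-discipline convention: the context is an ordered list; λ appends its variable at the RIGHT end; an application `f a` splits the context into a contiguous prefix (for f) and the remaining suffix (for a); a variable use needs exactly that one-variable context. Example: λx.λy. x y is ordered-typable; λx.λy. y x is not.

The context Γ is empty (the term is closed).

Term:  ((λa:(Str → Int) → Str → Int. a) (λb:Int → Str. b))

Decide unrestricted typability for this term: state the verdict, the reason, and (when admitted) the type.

no — not simply typable
use counts: a (λ-bound) ×1; b (λ-bound) ×1
uses in reading order: a, b
typing: ill-typed: argument of type (Int → Str) → Int → Str where (Str → Int) → Str → Int is required
per-discipline verdicts: ordered ✗ | linear ✗ | affine ✗ | relevant ✗ | unrestricted ✗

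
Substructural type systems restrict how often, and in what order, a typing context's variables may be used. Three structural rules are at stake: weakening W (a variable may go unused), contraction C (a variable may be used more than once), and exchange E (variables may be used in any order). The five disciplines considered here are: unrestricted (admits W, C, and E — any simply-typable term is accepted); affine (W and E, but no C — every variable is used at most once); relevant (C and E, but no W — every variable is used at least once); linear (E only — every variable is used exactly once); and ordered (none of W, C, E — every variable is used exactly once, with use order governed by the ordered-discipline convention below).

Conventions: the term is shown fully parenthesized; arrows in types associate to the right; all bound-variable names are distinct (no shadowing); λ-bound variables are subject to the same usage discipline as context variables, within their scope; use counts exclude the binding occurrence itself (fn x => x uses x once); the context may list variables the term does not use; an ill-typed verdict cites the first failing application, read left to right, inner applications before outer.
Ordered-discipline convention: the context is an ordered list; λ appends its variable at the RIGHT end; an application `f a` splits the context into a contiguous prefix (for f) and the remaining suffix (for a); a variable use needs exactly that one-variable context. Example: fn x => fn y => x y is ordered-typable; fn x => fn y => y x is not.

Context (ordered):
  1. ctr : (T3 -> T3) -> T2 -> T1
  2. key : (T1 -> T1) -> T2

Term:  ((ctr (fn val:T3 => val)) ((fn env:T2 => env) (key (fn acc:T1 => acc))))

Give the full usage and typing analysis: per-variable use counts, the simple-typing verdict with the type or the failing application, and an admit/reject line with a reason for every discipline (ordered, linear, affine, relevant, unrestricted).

use counts: ctr=1; key=1; val (bound)=1; env (bound)=1; acc (bound)=1
order of uses: ctr, val, env, key, acc
typing: well-typed at T1
ordered ✓ (single-use (ctr, key, val, env, acc), ordered derivation ok)
linear ✓ (each of ctr, key, val, env, acc used exactly once)
affine ✓ (no duplicate uses among ctr, key, val, env, acc)
relevant ✓ (none of ctr, key, val, env, acc goes unused)
unrestricted ✓ (type-checks (T1) and nothing is barred)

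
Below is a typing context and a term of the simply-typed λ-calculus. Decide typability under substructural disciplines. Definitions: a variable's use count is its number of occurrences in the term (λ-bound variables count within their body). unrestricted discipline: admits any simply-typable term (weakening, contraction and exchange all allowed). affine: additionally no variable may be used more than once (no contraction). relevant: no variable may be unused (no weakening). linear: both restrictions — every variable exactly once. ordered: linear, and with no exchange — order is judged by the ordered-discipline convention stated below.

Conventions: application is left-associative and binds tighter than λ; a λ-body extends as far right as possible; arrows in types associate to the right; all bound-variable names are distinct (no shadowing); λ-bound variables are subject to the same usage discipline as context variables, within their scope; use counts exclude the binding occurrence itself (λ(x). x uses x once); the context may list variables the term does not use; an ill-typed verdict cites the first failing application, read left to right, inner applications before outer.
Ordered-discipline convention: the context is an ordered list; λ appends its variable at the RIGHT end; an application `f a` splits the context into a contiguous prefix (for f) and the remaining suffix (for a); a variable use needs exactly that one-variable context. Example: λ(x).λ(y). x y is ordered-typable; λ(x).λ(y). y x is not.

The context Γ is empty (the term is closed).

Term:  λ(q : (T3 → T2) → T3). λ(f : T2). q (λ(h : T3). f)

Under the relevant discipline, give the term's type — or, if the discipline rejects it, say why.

not well-typed under relevant — unused: h — weakening required
counts: q [bound]: 1, f [bound]: 1, h [bound]: 0
left-to-right use order: q, f
typing: the term checks, with type ((T3 → T2) → T3) → T2 → T3
across the five disciplines: ordered ✗; linear ✗; affine ✓; relevant ✗; unrestricted ✓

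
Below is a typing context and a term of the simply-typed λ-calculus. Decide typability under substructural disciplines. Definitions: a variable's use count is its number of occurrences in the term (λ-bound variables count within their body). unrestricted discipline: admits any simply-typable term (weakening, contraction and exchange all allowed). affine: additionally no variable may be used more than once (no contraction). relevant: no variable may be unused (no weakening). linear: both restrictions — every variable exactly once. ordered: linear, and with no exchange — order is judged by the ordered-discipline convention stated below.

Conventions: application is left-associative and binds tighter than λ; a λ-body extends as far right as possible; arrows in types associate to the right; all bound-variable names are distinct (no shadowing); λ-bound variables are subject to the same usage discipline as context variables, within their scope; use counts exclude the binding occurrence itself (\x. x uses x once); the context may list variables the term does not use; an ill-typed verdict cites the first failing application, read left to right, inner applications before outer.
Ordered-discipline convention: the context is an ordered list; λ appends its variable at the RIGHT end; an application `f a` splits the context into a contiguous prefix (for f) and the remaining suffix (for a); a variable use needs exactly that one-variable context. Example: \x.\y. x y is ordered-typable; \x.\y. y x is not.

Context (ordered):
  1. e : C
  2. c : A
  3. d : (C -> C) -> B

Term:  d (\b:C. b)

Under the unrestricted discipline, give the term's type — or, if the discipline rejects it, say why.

term : B
usage: e: 0; c: 0; d: 1; b (bound): 1
left-to-right use order: d, b
typing: well-typed at B
summary: ordered ✗ · linear ✗ · affine ✓ · relevant ✗ · unrestricted ✓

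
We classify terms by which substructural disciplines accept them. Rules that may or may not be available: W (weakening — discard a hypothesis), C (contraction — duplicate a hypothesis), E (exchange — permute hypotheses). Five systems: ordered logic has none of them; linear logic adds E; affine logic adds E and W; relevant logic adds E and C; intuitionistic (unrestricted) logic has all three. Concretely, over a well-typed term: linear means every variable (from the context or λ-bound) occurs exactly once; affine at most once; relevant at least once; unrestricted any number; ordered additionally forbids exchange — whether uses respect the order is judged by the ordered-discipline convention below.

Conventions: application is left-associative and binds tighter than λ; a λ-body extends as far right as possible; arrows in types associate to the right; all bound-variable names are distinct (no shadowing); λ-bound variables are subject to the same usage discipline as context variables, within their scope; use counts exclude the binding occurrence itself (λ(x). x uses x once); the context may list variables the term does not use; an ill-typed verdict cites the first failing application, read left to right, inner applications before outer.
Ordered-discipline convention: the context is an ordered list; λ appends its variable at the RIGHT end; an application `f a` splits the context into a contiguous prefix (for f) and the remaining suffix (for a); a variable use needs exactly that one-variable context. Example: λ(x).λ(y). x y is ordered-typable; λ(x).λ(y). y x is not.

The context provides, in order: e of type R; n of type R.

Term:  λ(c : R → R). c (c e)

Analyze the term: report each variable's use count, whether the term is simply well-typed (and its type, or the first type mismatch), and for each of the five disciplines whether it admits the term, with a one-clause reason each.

counts: e: 1; n: 0; c (bound): 2
order of uses: c, c, e
typing: the term checks, with type (R → R) → R
ordered: ✗, c ×2 used more than once (contraction); unused: n — weakening required
linear: ✗, c ×2 used more than once (contraction); unused: n — weakening required
affine: ✗, c ×2 used more than once (contraction)
relevant: ✗, unused: n — weakening required
unrestricted: ✓, well-typed at (R → R) → R; no restrictions here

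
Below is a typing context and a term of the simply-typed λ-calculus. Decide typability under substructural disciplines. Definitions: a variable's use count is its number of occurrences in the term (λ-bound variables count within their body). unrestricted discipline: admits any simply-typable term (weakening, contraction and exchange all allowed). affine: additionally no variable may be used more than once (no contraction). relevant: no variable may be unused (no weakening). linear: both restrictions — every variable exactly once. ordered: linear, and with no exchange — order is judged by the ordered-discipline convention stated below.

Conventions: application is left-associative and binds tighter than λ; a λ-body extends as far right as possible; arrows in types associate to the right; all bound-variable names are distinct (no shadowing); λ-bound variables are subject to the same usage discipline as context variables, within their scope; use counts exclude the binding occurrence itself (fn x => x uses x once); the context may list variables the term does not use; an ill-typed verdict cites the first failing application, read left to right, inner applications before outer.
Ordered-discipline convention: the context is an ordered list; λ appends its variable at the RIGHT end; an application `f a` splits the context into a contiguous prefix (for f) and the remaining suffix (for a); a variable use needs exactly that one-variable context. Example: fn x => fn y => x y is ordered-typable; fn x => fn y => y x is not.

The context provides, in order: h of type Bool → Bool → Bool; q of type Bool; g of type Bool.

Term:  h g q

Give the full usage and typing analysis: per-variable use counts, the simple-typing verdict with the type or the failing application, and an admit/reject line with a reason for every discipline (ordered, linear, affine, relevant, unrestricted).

usage: h: 1; q: 1; g: 1
left-to-right use order: h, g, q
typing: well-typed at Bool
ordered: ✗, use order h, g, q needs exchange
linear: ✓, single use per variable (h, q, g)
affine: ✓, at most one use each (h, q, g)
relevant: ✓, at least one use each (h, q, g)
unrestricted: ✓, type-checks (Bool) and nothing is barred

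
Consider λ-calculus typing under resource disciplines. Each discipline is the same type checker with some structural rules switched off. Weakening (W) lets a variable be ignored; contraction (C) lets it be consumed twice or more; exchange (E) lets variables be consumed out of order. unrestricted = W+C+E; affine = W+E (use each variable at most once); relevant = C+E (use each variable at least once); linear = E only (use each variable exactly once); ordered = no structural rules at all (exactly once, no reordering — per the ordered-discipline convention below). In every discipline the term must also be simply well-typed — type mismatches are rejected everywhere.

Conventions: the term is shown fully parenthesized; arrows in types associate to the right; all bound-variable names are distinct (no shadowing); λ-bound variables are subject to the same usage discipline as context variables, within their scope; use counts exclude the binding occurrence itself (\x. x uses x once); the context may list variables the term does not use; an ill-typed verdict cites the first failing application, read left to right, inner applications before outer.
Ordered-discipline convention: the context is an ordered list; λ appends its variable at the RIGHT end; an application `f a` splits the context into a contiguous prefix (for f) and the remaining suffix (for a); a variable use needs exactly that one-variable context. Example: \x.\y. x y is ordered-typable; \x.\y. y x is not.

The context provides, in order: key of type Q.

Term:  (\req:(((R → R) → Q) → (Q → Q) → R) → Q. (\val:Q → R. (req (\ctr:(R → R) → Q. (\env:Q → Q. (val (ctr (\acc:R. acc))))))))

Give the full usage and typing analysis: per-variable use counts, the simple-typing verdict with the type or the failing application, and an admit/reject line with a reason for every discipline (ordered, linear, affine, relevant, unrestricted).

use counts: key ×0, req [bound] ×1, val [bound] ×1, ctr [bound] ×1, env [bound] ×0, acc [bound] ×1
use order (left to right): req, val, ctr, acc
typing: the term checks, with type ((((R → R) → Q) → (Q → Q) → R) → Q) → (Q → R) → Q
ordered: ✗, unused: key, env — weakening required
linear: ✗, unused: key, env — weakening required
affine: ✓, key, req, val, ctr, env, acc: no repeats, contraction unneeded
relevant: ✗, unused: key, env — weakening required
unrestricted: ✓, type-checks (((((R → R) → Q) → (Q → Q) → R) → Q) → (Q → R) → Q) and nothing is barred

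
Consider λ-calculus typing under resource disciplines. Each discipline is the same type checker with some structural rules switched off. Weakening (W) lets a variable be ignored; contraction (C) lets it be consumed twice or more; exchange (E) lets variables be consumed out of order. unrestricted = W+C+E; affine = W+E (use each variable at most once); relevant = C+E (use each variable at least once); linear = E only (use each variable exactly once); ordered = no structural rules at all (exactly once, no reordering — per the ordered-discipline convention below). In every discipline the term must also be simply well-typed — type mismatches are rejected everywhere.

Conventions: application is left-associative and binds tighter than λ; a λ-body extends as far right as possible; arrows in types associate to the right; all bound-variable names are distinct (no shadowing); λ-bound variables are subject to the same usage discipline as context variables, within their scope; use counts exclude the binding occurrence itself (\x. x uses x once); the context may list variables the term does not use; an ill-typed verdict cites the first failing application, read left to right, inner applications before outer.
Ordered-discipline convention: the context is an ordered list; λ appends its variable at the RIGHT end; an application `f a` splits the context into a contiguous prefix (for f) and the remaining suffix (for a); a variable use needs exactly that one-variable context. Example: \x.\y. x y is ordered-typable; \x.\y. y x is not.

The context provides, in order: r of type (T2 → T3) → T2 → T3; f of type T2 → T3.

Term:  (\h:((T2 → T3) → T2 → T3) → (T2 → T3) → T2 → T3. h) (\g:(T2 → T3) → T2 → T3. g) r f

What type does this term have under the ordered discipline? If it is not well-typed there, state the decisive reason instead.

term : T2 → T3
usage: r ×1; f ×1; h [bound] ×1; g [bound] ×1
left-to-right use order: h, g, r, f
typing: ✓ — T2 → T3
per-discipline verdicts: ordered ✓ | linear ✓ | affine ✓ | relevant ✓ | unrestricted ✓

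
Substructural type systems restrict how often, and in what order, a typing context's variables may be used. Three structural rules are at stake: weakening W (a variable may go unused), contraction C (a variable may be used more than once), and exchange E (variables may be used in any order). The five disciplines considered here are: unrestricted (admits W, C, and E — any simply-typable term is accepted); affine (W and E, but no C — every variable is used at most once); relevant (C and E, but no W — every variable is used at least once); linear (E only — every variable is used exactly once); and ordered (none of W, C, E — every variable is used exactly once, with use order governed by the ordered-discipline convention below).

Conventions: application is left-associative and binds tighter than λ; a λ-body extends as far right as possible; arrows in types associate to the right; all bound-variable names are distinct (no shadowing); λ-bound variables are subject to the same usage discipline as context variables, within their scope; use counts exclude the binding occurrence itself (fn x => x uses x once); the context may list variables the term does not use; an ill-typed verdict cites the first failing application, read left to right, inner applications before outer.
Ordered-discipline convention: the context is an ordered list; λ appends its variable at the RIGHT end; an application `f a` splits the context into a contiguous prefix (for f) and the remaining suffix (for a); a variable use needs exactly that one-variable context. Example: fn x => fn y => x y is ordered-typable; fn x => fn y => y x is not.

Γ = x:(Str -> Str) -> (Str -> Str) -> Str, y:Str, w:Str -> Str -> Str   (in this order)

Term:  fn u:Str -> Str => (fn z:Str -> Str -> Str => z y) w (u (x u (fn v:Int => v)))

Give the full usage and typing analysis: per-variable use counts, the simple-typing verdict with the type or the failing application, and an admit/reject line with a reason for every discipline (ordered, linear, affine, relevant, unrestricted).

use counts: x: 1, y: 1, w: 1, u (λ-bound): 2, z (λ-bound): 1, v (λ-bound): 1
use order (left to right): z, y, w, u, x, u, v
typing: ill-typed: an application expects Str -> Str but receives Int -> Int
ordered: ✗, not simply typable
linear: ✗, fails simple typing
affine: ✗, a type mismatch blocks all five
relevant: ✗, the type mismatch rejects it
unrestricted: ✗, not simply typable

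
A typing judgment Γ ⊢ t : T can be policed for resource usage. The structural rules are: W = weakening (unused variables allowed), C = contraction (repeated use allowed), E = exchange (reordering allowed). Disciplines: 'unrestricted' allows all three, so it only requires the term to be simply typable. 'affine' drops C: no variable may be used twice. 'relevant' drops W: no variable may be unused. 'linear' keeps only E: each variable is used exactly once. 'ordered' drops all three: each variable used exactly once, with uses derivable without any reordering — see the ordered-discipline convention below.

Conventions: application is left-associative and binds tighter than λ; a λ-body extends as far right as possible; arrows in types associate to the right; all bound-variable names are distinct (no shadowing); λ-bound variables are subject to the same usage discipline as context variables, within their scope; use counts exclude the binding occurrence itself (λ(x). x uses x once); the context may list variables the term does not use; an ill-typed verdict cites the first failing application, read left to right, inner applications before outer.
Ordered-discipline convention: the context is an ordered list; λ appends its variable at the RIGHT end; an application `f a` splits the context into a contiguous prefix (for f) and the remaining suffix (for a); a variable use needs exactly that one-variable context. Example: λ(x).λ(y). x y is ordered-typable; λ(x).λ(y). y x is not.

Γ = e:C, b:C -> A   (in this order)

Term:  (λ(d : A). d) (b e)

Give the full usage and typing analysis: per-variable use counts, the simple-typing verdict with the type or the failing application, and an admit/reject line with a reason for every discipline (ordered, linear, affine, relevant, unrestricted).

use counts: e: 1; b: 1; d [bound]: 1
use order (left to right): d, b, e
typing: the term checks, with type A
ordered: ✗, use order d, b, e needs exchange
linear: ✓, e, b, d: one use apiece
affine: ✓, e, b, d: no repeats, contraction unneeded
relevant: ✓, e, b, d: all used, weakening unneeded
unrestricted: ✓, typability at A is all that's needed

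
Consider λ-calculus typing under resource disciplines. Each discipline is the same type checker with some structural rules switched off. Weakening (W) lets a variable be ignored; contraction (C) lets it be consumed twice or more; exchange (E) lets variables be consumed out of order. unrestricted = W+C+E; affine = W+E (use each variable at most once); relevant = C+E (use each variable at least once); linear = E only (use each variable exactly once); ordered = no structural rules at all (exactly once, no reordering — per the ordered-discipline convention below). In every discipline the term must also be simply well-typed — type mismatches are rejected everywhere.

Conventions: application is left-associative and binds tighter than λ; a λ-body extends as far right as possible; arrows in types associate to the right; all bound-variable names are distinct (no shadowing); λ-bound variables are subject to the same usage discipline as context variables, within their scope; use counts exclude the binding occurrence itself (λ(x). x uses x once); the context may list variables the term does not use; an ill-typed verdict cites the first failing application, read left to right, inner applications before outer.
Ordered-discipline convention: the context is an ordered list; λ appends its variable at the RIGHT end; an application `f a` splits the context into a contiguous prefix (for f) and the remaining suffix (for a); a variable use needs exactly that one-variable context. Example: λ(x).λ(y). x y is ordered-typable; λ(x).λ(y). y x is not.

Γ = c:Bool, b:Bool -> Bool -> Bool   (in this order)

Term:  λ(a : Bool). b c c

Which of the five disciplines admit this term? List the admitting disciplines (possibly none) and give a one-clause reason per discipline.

accepted by: unrestricted
variable uses: c=2, b=1, a (λ-bound)=0
left-to-right use order: b, c, c
typing: well-typed at Bool -> Bool
ordered: ✗, repeated use of c ×2; a never used (weakening)
linear: ✗, repeated use of c ×2; a never used (weakening)
affine: ✗, repeated use of c ×2
relevant: ✗, a never used (weakening)
unrestricted: ✓, typability at Bool -> Bool is all that's needed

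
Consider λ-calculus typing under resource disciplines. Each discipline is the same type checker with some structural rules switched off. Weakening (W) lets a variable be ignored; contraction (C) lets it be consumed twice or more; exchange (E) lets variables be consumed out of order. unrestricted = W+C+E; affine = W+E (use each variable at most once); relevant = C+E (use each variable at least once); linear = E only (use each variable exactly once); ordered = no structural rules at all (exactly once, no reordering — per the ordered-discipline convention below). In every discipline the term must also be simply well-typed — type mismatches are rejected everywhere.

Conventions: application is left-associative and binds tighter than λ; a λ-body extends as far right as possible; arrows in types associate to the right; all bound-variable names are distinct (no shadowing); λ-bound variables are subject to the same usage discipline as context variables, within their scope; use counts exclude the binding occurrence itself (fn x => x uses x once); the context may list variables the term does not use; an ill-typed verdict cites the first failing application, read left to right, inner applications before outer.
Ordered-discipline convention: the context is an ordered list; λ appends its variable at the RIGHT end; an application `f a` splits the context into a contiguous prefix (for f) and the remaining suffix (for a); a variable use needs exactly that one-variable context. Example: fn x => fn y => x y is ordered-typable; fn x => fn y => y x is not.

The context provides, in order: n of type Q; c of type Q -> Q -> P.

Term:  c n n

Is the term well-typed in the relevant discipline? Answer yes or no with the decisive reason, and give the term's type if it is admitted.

yes — none of n, c goes unused; term : P
use counts: n: 2×; c: 1×
uses in reading order: c, n, n
typing: ✓ — P
summary: ordered ✗ · linear ✗ · affine ✗ · relevant ✓ · unrestricted ✓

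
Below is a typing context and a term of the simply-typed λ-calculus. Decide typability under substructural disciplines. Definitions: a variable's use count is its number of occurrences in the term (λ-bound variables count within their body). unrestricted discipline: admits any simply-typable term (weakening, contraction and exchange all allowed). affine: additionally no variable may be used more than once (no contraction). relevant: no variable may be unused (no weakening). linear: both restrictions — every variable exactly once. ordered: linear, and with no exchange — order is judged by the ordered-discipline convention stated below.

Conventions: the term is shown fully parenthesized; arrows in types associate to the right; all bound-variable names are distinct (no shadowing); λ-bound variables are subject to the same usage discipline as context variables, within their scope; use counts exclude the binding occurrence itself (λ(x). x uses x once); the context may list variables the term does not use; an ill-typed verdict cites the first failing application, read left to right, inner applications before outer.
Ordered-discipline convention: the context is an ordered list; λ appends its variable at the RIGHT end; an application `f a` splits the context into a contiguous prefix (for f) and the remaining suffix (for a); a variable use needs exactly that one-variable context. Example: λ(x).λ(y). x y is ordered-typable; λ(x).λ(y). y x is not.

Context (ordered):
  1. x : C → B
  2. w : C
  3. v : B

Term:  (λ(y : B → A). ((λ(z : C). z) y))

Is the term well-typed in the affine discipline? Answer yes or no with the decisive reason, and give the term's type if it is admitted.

no — the type mismatch rejects it
usage: x: 0, w: 0, v: 0, y (λ-bound): 1, z (λ-bound): 1
order of uses: z, y
typing: ill-typed: a function awaiting C gets B → A
per-discipline verdicts: ordered ✗ | linear ✗ | affine ✗ | relevant ✗ | unrestricted ✗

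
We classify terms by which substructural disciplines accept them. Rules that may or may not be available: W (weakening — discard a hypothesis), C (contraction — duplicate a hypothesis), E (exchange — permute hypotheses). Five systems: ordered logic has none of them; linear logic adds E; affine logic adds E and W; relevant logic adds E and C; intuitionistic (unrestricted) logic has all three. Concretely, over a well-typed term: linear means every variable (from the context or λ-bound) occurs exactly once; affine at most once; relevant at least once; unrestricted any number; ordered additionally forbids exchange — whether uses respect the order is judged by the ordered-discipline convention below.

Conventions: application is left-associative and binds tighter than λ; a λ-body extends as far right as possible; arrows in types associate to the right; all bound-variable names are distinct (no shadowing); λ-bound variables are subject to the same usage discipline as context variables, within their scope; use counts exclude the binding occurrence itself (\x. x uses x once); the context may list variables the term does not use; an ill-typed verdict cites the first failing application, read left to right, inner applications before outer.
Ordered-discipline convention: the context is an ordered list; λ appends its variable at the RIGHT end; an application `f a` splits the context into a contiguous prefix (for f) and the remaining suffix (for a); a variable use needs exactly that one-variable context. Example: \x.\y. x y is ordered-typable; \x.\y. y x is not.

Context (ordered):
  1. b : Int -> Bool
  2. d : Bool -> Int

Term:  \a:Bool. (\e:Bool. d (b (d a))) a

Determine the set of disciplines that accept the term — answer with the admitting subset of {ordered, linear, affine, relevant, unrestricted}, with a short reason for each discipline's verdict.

admitting disciplines: unrestricted
counts: b: 1×, d: 2×, a (bound): 2×, e (bound): 0×
left-to-right use order: d, b, d, a, a
typing: well-typed — term : Bool -> Int
ordered: ✗, d ×2, a ×2 used more than once (contraction); e never used (weakening)
linear: ✗, d ×2, a ×2 used more than once (contraction); e never used (weakening)
affine: ✗, d ×2, a ×2 used more than once (contraction)
relevant: ✗, e never used (weakening)
unrestricted: ✓, well-typed at Bool -> Int; no restrictions here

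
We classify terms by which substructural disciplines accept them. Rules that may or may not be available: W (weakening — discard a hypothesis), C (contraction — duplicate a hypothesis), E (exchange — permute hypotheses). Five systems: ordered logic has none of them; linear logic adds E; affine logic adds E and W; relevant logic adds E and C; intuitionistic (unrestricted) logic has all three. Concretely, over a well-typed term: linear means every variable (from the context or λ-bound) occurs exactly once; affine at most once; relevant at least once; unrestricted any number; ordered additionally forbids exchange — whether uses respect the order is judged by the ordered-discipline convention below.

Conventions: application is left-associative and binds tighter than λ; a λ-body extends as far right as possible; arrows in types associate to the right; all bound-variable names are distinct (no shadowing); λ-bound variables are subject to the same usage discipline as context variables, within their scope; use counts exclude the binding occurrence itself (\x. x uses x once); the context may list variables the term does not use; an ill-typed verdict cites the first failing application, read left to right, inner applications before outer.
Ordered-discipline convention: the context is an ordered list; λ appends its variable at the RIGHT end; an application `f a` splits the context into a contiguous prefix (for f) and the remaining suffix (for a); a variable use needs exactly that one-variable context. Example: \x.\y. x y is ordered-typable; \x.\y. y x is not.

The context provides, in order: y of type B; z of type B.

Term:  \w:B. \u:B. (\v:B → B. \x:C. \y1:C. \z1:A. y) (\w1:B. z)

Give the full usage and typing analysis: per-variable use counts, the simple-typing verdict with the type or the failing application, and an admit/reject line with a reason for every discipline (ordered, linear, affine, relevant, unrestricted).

variable uses: y=1, z=1, w (bound)=0, u (bound)=0, v (bound)=0, x (bound)=0, y1 (bound)=0, z1 (bound)=0, w1 (bound)=0
uses in reading order: y, z
typing: well-typed — term : B → B → C → C → A → B
ordered ✗ (w, u, v, x, y1, z1, w1 left unused)
linear ✗ (w, u, v, x, y1, z1, w1 left unused)
affine ✓ (at most one use each (y, z, w, u, v, x, y1, z1, w1))
relevant ✗ (w, u, v, x, y1, z1, w1 left unused)
unrestricted ✓ (well-typed at B → B → C → C → A → B; no restrictions here)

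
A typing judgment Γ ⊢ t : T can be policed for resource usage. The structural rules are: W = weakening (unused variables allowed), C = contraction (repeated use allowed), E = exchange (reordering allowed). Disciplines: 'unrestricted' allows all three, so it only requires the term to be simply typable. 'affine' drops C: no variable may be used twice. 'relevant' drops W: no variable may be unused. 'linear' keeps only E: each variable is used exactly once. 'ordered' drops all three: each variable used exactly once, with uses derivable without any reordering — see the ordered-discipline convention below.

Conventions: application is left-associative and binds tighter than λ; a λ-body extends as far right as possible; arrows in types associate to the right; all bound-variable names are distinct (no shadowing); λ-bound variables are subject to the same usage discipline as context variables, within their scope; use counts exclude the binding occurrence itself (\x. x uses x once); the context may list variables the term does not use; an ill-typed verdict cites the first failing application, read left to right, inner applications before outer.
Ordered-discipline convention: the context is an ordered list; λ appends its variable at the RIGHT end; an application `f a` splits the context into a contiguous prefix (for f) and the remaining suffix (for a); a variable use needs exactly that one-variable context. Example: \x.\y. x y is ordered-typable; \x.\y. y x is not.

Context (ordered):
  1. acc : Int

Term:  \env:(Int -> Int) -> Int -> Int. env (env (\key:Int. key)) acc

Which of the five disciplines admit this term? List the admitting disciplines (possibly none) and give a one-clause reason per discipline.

accepted by: relevant, unrestricted
use counts: acc=1, env [bound]=2, key [bound]=1
order of uses: env, env, key, acc
typing: well-typed — term : ((Int -> Int) -> Int -> Int) -> Int
ordered: ✗ — env ×2 used more than once (contraction)
linear: ✗ — env ×2 used more than once (contraction)
affine: ✗ — env ×2 used more than once (contraction)
relevant: ✓ — every one of acc, env, key appears
unrestricted: ✓ — type-checks (((Int -> Int) -> Int -> Int) -> Int) and nothing is barred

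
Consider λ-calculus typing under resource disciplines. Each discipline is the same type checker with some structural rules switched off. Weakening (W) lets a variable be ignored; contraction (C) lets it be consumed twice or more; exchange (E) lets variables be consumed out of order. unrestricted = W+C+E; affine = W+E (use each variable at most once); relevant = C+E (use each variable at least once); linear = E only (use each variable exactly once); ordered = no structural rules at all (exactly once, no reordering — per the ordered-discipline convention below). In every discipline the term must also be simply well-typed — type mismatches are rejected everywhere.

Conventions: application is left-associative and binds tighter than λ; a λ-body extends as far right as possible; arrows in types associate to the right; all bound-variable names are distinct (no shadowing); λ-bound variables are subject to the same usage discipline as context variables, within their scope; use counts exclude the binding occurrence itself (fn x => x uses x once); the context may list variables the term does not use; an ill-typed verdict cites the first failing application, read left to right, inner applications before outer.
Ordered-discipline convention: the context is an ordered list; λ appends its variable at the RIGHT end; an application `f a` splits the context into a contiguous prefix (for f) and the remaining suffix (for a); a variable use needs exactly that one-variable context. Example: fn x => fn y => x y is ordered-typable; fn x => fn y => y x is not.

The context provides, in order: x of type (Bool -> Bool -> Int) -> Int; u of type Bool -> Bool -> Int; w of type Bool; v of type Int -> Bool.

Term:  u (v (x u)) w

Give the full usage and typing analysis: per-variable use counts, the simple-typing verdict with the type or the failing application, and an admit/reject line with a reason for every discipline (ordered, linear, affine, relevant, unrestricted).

use counts: x: 1×; u: 2×; w: 1×; v: 1×
uses in reading order: u, v, x, u, w
typing: well-typed — term : Int
ordered ✗ (repeated use of u ×2)
linear ✗ (repeated use of u ×2)
affine ✗ (repeated use of u ×2)
relevant ✓ (x, u, w, v: all used, weakening unneeded)
unrestricted ✓ (simply typable at Int; W, C, E all held)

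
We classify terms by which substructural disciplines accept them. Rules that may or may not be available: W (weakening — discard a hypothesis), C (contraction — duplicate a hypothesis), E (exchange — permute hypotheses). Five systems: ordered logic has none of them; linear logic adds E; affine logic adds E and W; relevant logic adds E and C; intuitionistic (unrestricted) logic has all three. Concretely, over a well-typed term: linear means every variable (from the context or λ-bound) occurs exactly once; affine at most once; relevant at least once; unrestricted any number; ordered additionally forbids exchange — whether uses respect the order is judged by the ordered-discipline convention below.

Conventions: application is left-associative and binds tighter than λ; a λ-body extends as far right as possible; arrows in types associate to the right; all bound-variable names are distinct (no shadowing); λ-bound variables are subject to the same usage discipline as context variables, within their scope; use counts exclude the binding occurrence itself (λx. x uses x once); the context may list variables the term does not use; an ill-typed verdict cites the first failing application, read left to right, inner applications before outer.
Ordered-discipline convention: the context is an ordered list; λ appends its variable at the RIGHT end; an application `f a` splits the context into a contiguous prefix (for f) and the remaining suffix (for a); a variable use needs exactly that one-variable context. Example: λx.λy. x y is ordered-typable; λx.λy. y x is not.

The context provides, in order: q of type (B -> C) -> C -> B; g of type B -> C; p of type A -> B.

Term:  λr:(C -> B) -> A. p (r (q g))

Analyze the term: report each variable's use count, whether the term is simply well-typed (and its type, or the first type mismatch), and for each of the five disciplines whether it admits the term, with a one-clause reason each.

counts: q: 1×, g: 1×, p: 1×, r (λ-bound): 1×
left-to-right use order: p, r, q, g
typing: well-typed at ((C -> B) -> A) -> B
ordered ✗ (use order p, r, q, g needs exchange)
linear ✓ (exactly-once usage across q, g, p, r)
affine ✓ (at most one use each (q, g, p, r))
relevant ✓ (at least one use each (q, g, p, r))
unrestricted ✓ (type-checks (((C -> B) -> A) -> B) and nothing is barred)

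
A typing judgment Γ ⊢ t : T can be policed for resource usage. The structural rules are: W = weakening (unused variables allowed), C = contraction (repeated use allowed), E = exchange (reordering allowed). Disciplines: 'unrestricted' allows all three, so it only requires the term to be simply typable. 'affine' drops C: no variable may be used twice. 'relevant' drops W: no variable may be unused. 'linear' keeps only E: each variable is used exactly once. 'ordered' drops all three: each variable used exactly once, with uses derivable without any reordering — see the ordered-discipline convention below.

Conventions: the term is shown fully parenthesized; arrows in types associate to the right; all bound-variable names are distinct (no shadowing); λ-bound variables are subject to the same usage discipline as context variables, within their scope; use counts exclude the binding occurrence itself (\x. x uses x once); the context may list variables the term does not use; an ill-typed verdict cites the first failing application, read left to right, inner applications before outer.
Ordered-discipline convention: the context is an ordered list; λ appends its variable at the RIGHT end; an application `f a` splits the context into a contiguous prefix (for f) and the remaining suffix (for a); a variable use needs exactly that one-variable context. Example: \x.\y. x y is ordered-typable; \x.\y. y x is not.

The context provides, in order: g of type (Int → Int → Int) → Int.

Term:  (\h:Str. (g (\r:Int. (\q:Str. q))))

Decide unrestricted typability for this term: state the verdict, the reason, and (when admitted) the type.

no — a type mismatch blocks all five
use counts: g: 1×, h [bound]: 0×, r [bound]: 0×, q [bound]: 1×
use order (left to right): g, q
typing: ill-typed: an argument Int → Str → Str mismatches the expected Int → Int → Int
per-discipline verdicts: ordered ✗ | linear ✗ | affine ✗ | relevant ✗ | unrestricted ✗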